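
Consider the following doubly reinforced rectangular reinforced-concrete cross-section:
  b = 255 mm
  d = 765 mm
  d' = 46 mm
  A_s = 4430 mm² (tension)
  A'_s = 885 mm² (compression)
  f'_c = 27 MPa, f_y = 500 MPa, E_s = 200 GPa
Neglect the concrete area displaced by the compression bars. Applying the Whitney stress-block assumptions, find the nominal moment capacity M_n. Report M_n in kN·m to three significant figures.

M_n ≈ 1410 kN·m

Assume both tension and compression steel yield.
Net tension couple steel: A_s − A'_s = 3545 mm².
a = (A_s − A'_s) f_y / (0.85 f'_c b) = 1772500/(0.85 × 27 × 255) = 302.87 mm.
c = a/β₁ = 302.87/0.85 = 356.32 mm; ε'_s = 0.003(c − d')/c = 0.0026 ≥ f_y/E_s = 0.0025, so compression steel does yield.
M_n = (A_s − A'_s) f_y (d − a/2) + A'_s f_y (d − d') = [1772500 × (765 − 151.435) + 442500 × (765 − 46)] × 10⁻⁶ = 1087.54 + 318.16 = 1405.70 kN·m.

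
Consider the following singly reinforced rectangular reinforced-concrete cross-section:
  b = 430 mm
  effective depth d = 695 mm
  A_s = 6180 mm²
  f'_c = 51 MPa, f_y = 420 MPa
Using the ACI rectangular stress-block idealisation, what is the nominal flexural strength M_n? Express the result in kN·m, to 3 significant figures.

M_n ≈ 1620 kN·m

T = A_s f_y = 6180 × 420 = 2595600 N = 2595.6 kN.
From C = T: a = T/(0.85 f'_c b) = 2595600/(0.85 × 51 × 430) = 139.25 mm.
M_n = T(d − a/2) = 2595.6 kN × (695 − 69.625) mm = 1623.22 kN·m.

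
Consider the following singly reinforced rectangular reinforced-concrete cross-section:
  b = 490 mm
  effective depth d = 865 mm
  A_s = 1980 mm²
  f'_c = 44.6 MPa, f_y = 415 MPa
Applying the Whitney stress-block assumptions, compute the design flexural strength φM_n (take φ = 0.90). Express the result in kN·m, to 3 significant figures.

T = A_s f_y = 1980 × 415 = 821700 N = 821.7 kN.
From C = T: a = T/(0.85 f'_c b) = 821700/(0.85 × 44.6 × 490) = 44.23 mm.
M_n = T(d − a/2) = 821.7 kN × (865 − 22.115) mm = 692.60 kN·m.
φM_n = 0.90 × 692.60 = 623.34 kN·m.

φM_n ≈ 623 kN·m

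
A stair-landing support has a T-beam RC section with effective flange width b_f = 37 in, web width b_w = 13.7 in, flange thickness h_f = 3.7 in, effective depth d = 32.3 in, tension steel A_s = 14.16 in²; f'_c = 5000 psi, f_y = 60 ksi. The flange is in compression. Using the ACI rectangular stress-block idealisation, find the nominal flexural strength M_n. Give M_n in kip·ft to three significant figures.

Tension: T = A_s f_y = 14.16 × 60 = 849.6 kips.
Try a within the flange: a = T/(0.85 f'_c b_f) = 849.6/(0.85 × 5 × 37) = 5.403 in.
a = 5.403 > h_f = 3.7 in: the block extends into the web. Split into flange-overhang and web parts.
C_f = 0.85 f'_c (b_f − b_w) h_f = 0.85 × 5 × (37 − 13.7) × 3.7 = 366.4 kips.
Remaining web compression depth: a_w = (T − C_f)/(0.85 f'_c b_w) = (849.6 − 366.4)/(0.85 × 5 × 13.7) = 8.299 in.
M_n = C_f(d − h_f/2) + (T − C_f)(d − a_w/2) = 366.4 × (32.3 − 1.85) + 483.2 × (32.3 − 4.1495) = 11156.9 + 13602.3 = 24759.2 kip·in.
M_n = 24759.2/12 = 2063.27 kip·ft.

M_n ≈ 2060 kip·ft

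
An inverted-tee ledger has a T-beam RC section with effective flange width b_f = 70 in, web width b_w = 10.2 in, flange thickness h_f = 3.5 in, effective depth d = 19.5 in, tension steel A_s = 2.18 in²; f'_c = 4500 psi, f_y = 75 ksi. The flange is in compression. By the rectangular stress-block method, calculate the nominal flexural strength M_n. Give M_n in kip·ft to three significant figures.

M_n ≈ 262 kip·ft

Tension: T = A_s f_y = 2.18 × 75 = 163.5 kips.
Try a within the flange: a = T/(0.85 f'_c b_f) = 163.5/(0.85 × 4.5 × 70) = 0.611 in.
Since a = 0.611 ≤ h_f = 3.5 in, the stress block lies entirely in the flange; analyse as a rectangular beam of width b_f.
M_n = T(d − a/2) = 163.5 × (19.5 − 0.3055) = 3138.3 kip·in.
M_n = 3138.3/12 = 261.53 kip·ft.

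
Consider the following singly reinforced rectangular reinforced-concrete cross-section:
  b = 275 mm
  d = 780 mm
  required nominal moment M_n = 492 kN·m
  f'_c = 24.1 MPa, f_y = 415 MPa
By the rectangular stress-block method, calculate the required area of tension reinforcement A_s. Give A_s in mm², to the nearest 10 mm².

With M_n = 0.85 f'_c a b (d − a/2), solve the quadratic for a:
a = d − √(d² − 2M_n/(0.85 f'_c b)) = 780 − √(780² − 2 × 492×10⁶/(0.85 × 24.1 × 275)) = 121.42 mm.
A_s = 0.85 f'_c a b / f_y = 0.85 × 24.1 × 121.42 × 275 / 415 = 1648.2 mm².

A_s ≈ 1650 mm²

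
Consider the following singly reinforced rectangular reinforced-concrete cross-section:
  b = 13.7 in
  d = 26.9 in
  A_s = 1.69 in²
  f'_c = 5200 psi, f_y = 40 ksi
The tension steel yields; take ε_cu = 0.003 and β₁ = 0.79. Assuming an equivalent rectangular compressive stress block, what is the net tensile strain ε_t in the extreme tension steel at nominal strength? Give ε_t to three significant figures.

ε_t ≈ 0.0541

a = A_s f_y/(0.85 f'_c b) = 1.116 in.
β₁ = 0.79, so c = a/β₁ = 1.116/0.79 = 1.413 in.
From the linear strain diagram with ε_cu = 0.003: ε_t = 0.003 (d − c)/c = 0.003 × (26.9 − 1.413)/1.413 = 0.0541.
Since ε_t ≥ 0.005, the section is tension-controlled.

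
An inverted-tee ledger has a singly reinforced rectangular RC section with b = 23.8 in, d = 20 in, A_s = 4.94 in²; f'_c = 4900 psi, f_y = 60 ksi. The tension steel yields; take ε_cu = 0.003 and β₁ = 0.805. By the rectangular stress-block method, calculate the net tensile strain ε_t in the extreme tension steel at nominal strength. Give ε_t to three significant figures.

a = A_s f_y/(0.85 f'_c b) = 2.990 in.
β₁ = 0.805, so c = a/β₁ = 2.990/0.805 = 3.714 in.
From the linear strain diagram with ε_cu = 0.003: ε_t = 0.003 (d − c)/c = 0.003 × (20 − 3.714)/3.714 = 0.0132.
Since ε_t ≥ 0.005, the section is tension-controlled.

ε_t ≈ 0.0132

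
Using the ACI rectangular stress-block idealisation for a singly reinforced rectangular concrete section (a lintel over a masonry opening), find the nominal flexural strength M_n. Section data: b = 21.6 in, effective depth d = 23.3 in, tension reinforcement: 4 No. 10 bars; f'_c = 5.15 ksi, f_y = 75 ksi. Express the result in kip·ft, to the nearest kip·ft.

A_s = 4 × 1.27 = 5.08 in².
T = A_s f_y = 5.08 × 75 = 381 kips.
a = T/(0.85 f'_c b) = 381/(0.85 × 5.15 × 21.6) = 4.029 in.
M_n = T(d − a/2) = 381 × (23.3 − 2.0145) = 8109.8 kip·in = 8109.8/12 = 675.82 kip·ft.

M_n ≈ 676 kip·ft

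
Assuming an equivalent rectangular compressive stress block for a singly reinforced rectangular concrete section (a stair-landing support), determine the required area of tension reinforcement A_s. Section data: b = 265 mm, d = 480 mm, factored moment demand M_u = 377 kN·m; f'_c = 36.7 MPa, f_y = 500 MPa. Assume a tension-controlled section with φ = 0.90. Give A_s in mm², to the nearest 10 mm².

A_s ≈ 2000 mm²

M_n = M_u/φ = 377/0.90 = 418.889 kN·m.
With M_n = 0.85 f'_c a b (d − a/2), solve the quadratic for a:
a = d − √(d² − 2M_n/(0.85 f'_c b)) = 480 − √(480² − 2 × 418.889×10⁶/(0.85 × 36.7 × 265)) = 120.76 mm.
A_s = 0.85 f'_c a b / f_y = 0.85 × 36.7 × 120.76 × 265 / 500 = 1996.6 mm².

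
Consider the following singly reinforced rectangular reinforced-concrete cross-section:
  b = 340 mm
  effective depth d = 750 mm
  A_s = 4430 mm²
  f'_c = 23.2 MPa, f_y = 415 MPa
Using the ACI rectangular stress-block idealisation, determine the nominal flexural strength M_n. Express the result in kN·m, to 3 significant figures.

T = A_s f_y = 4430 × 415 = 1838450 N = 1838.45 kN.
From C = T: a = T/(0.85 f'_c b) = 1838450/(0.85 × 23.2 × 340) = 274.20 mm.
M_n = T(d − a/2) = 1838.45 kN × (750 − 137.1) mm = 1126.79 kN·m.

M_n ≈ 1130 kN·m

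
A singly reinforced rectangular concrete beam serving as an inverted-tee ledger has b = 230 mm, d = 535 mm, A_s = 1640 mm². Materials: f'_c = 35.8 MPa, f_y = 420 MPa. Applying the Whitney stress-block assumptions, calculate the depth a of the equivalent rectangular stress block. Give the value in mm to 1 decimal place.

a ≈ 98.4 mm

T = A_s f_y = 1640 × 420 = 688800 N = 688.8 kN.
Setting C = 0.85 f'_c a b equal to T: a = 688800/(0.85 × 35.8 × 230) = 98.4 mm.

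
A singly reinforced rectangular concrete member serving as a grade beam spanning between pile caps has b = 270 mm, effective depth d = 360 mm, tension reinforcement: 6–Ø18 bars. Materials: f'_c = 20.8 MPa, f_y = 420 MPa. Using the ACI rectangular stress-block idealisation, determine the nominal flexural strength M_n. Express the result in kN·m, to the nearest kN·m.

A_s = 6 × 254 = 1524 mm².
T = A_s f_y = 1524 × 420 = 640080 N = 640.08 kN.
From C = T: a = T/(0.85 f'_c b) = 640080/(0.85 × 20.8 × 270) = 134.09 mm.
M_n = T(d − a/2) = 640.08 kN × (360 − 67.045) mm = 187.51 kN·m.

M_n ≈ 188 kN·m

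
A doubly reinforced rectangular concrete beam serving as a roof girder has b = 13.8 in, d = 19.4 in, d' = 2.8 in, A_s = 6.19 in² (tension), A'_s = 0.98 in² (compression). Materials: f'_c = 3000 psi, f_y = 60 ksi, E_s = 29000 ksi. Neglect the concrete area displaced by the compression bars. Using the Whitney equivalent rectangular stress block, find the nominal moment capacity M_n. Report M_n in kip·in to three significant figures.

Assume both steels yield.
a = (A_s − A'_s) f_y/(0.85 f'_c b) = (6.19 − 0.98) × 60/(0.85 × 3 × 13.8) = 8.883 in.
c = a/β₁ = 8.883/0.85 = 10.451 in; ε'_s = 0.003(c − d')/c = 0.0022 ≥ ε_y = 0.0021, so the compression steel yields.
M_n = (A_s − A'_s) f_y (d − a/2) + A'_s f_y (d − d') = 312.6 × (19.4 − 4.4415) + 58.8 × (19.4 − 2.8) = 4676.0 + 976.1 = 5652.1 kip·in.

M_n ≈ 5650 kip·in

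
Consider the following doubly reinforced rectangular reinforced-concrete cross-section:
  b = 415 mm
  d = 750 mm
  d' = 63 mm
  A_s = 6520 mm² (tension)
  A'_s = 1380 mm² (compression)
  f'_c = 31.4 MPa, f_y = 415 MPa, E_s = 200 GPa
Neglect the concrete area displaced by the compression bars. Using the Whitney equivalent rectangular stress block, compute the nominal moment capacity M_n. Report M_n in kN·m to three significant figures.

M_n ≈ 1790 kN·m

Assume both tension and compression steel yield.
Net tension couple steel: A_s − A'_s = 5140 mm².
a = (A_s − A'_s) f_y / (0.85 f'_c b) = 2133100/(0.85 × 31.4 × 415) = 192.58 mm.
c = a/β₁ = 192.58/0.826 = 233.15 mm; ε'_s = 0.003(c − d')/c = 0.0022 ≥ f_y/E_s = 0.0021, so compression steel does yield.
M_n = (A_s − A'_s) f_y (d − a/2) + A'_s f_y (d − d') = [2133100 × (750 − 96.29) + 572700 × (750 − 63)] × 10⁻⁶ = 1394.43 + 393.44 = 1787.87 kN·m.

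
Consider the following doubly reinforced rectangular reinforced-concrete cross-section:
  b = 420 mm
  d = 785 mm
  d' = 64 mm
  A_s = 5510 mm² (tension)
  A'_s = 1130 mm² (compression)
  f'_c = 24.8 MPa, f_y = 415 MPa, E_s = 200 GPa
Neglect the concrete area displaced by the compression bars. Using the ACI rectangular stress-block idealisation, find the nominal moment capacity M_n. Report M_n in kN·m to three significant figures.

Assume both tension and compression steel yield.
Net tension couple steel: A_s − A'_s = 4380 mm².
a = (A_s − A'_s) f_y / (0.85 f'_c b) = 1817700/(0.85 × 24.8 × 420) = 205.31 mm.
c = a/β₁ = 205.31/0.85 = 241.54 mm; ε'_s = 0.003(c − d')/c = 0.0022 ≥ f_y/E_s = 0.0021, so compression steel does yield.
M_n = (A_s − A'_s) f_y (d − a/2) + A'_s f_y (d − d') = [1817700 × (785 − 102.655) + 468950 × (785 − 64)] × 10⁻⁶ = 1240.30 + 338.11 = 1578.41 kN·m.

M_n ≈ 1580 kN·m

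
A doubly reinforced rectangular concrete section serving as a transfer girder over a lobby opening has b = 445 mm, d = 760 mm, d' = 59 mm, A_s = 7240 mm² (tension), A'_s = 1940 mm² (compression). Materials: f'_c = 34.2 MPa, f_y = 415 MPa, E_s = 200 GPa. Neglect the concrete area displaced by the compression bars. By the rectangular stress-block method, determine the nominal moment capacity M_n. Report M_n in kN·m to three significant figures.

Assume both tension and compression steel yield.
Net tension couple steel: A_s − A'_s = 5300 mm².
a = (A_s − A'_s) f_y / (0.85 f'_c b) = 2199500/(0.85 × 34.2 × 445) = 170.03 mm.
c = a/β₁ = 170.03/0.806 = 210.96 mm; ε'_s = 0.003(c − d')/c = 0.0022 ≥ f_y/E_s = 0.0021, so compression steel does yield.
M_n = (A_s − A'_s) f_y (d − a/2) + A'_s f_y (d − d') = [2199500 × (760 − 85.015) + 805100 × (760 − 59)] × 10⁻⁶ = 1484.63 + 564.38 = 2049.01 kN·m.

M_n ≈ 2050 kN·m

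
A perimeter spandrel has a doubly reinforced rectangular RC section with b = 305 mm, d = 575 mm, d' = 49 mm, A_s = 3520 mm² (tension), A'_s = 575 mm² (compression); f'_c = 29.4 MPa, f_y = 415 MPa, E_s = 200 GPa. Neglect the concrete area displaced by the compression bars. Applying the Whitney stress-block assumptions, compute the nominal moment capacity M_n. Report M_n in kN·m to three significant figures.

Assume both tension and compression steel yield.
Net tension couple steel: A_s − A'_s = 2945 mm².
a = (A_s − A'_s) f_y / (0.85 f'_c b) = 1222175/(0.85 × 29.4 × 305) = 160.35 mm.
c = a/β₁ = 160.35/0.84 = 190.89 mm; ε'_s = 0.003(c − d')/c = 0.0022 ≥ f_y/E_s = 0.0021, so compression steel does yield.
M_n = (A_s − A'_s) f_y (d − a/2) + A'_s f_y (d − d') = [1222175 × (575 − 80.175) + 238625 × (575 − 49)] × 10⁻⁶ = 604.76 + 125.52 = 730.28 kN·m.

M_n ≈ 730 kN·m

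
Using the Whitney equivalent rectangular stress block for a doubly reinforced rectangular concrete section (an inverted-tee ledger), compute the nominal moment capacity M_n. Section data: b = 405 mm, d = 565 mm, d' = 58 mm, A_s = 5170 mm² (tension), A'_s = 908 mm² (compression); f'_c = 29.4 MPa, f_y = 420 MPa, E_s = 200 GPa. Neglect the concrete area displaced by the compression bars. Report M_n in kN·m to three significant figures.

Assume both tension and compression steel yield.
Net tension couple steel: A_s − A'_s = 4262 mm².
a = (A_s − A'_s) f_y / (0.85 f'_c b) = 1790040/(0.85 × 29.4 × 405) = 176.86 mm.
c = a/β₁ = 176.86/0.84 = 210.55 mm; ε'_s = 0.003(c − d')/c = 0.0022 ≥ f_y/E_s = 0.0021, so compression steel does yield.
M_n = (A_s − A'_s) f_y (d − a/2) + A'_s f_y (d − d') = [1790040 × (565 − 88.43) + 381360 × (565 − 58)] × 10⁻⁶ = 853.08 + 193.35 = 1046.43 kN·m.

M_n ≈ 1050 kN·m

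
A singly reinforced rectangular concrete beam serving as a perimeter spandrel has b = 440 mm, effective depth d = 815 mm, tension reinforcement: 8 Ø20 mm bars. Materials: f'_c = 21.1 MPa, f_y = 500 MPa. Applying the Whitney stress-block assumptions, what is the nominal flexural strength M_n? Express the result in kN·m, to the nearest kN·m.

M_n ≈ 924 kN·m

A_s = 8 × 314 = 2512 mm².
T = A_s f_y = 2512 × 500 = 1256000 N = 1256 kN.
From C = T: a = T/(0.85 f'_c b) = 1256000/(0.85 × 21.1 × 440) = 159.16 mm.
M_n = T(d − a/2) = 1256 kN × (815 − 79.58) mm = 923.69 kN·m.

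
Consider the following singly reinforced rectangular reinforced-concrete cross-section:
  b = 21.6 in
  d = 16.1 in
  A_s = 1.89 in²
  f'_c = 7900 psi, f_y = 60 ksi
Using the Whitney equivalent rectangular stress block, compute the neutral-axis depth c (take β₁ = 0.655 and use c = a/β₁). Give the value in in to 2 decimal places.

c ≈ 1.19 in

T = A_s f_y = 1.89 × 60 = 113.4 kips.
a = T/(0.85 f'_c b) = 113.4/(0.85 × 7.9 × 21.6) = 0.7818 in.
With β₁ = 0.655, c = a/β₁ = 0.7818/0.655 = 1.19 in.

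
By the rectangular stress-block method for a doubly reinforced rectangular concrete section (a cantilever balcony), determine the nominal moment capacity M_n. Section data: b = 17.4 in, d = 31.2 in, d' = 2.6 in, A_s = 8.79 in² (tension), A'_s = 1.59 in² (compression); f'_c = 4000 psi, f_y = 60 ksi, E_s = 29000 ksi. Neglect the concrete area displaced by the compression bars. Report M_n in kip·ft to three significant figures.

Assume both steels yield.
a = (A_s − A'_s) f_y/(0.85 f'_c b) = (8.79 − 1.59) × 60/(0.85 × 4 × 17.4) = 7.302 in.
c = a/β₁ = 7.302/0.85 = 8.591 in; ε'_s = 0.003(c − d')/c = 0.0021 ≥ ε_y = 0.0021, so the compression steel yields.
M_n = (A_s − A'_s) f_y (d − a/2) + A'_s f_y (d − d') = 432 × (31.2 − 3.651) + 95.4 × (31.2 − 2.6) = 11901.2 + 2728.4 = 14629.6 kip·in = 14629.6/12 = 1219.13 kip·ft.

M_n ≈ 1220 kip·ft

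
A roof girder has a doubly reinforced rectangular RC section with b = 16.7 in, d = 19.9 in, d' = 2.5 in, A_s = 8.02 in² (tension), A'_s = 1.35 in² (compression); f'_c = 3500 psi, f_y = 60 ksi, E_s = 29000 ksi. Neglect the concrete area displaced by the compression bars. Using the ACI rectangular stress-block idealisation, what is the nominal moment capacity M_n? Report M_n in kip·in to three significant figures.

Assume both steels yield.
a = (A_s − A'_s) f_y/(0.85 f'_c b) = (8.02 − 1.35) × 60/(0.85 × 3.5 × 16.7) = 8.055 in.
c = a/β₁ = 8.055/0.85 = 9.476 in; ε'_s = 0.003(c − d')/c = 0.0022 ≥ ε_y = 0.0021, so the compression steel yields.
M_n = (A_s − A'_s) f_y (d − a/2) + A'_s f_y (d − d') = 400.2 × (19.9 − 4.0275) + 81 × (19.9 − 2.5) = 6352.2 + 1409.4 = 7761.6 kip·in.

M_n ≈ 7760 kip·in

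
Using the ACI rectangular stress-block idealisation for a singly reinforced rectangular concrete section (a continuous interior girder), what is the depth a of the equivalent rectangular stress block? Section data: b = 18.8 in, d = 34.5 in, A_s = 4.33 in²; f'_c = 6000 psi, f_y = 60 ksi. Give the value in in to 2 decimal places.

T = A_s f_y = 4.33 × 60 = 259.8 kips.
a = T/(0.85 f'_c b) = 259.8/(0.85 × 6 × 18.8) = 2.71 in.

a ≈ 2.71 in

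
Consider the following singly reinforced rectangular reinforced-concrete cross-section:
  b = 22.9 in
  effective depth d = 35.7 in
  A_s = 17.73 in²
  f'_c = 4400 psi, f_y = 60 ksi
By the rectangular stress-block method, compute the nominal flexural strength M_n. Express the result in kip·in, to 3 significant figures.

T = A_s f_y = 17.73 × 60 = 1063.8 kips.
a = T/(0.85 f'_c b) = 1063.8/(0.85 × 4.4 × 22.9) = 12.421 in.
M_n = T(d − a/2) = 1063.8 × (35.7 − 6.2105) = 31370.9 kip·in.

M_n ≈ 31400 kip·in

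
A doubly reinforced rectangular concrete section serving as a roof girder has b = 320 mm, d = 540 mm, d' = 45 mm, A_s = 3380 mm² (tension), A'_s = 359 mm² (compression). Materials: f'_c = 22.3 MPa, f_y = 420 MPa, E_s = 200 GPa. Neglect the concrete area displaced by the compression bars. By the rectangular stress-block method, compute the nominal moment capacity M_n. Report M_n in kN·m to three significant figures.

M_n ≈ 627 kN·m

Assume both tension and compression steel yield.
Net tension couple steel: A_s − A'_s = 3021 mm².
a = (A_s − A'_s) f_y / (0.85 f'_c b) = 1268820/(0.85 × 22.3 × 320) = 209.18 mm.
c = a/β₁ = 209.18/0.85 = 246.09 mm; ε'_s = 0.003(c − d')/c = 0.0025 ≥ f_y/E_s = 0.0021, so compression steel does yield.
M_n = (A_s − A'_s) f_y (d − a/2) + A'_s f_y (d − d') = [1268820 × (540 − 104.59) + 150780 × (540 − 45)] × 10⁻⁶ = 552.46 + 74.64 = 627.10 kN·m.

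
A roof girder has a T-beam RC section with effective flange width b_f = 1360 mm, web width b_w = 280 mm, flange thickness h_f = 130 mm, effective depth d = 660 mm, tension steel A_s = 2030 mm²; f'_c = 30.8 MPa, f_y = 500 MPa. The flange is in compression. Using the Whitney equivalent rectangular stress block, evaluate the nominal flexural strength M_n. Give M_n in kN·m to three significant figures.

Tension: T = A_s f_y = 2030 × 500 = 1015000 N.
Try a within the flange: a = T/(0.85 f'_c b_f) = 1015000/(0.85 × 30.8 × 1360) = 28.51 mm.
Since a = 28.51 ≤ h_f = 130 mm, the stress block lies entirely in the flange; analyse as a rectangular beam of width b_f.
M_n = T(d − a/2) = 1015000 × (660 − 14.255) = 655.43 × 10⁶ N·mm.
M_n = 655.43 kN·m.

M_n ≈ 655 kN·m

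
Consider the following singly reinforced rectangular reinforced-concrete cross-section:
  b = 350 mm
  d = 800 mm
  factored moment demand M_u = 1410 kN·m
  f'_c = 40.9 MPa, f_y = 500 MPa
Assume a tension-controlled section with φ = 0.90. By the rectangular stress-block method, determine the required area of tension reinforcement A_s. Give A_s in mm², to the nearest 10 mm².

M_n = M_u/φ = 1410/0.90 = 1566.67 kN·m.
With M_n = 0.85 f'_c a b (d − a/2), solve the quadratic for a:
a = d − √(d² − 2M_n/(0.85 f'_c b)) = 800 − √(800² − 2 × 1566.67×10⁶/(0.85 × 40.9 × 350)) = 181.54 mm.
A_s = 0.85 f'_c a b / f_y = 0.85 × 40.9 × 181.54 × 350 / 500 = 4417.9 mm².

A_s ≈ 4420 mm²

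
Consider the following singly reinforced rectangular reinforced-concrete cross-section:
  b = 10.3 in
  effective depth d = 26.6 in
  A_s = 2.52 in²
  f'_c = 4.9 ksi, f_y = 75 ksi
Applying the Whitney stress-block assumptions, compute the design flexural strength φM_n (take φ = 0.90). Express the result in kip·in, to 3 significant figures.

φM_n ≈ 4150 kip·in

T = A_s f_y = 2.52 × 75 = 189 kips.
a = T/(0.85 f'_c b) = 189/(0.85 × 4.9 × 10.3) = 4.406 in.
M_n = T(d − a/2) = 189 × (26.6 − 2.203) = 4611.0 kip·in.
φM_n = 0.90 × 4611.0 = 4149.9 kip·in.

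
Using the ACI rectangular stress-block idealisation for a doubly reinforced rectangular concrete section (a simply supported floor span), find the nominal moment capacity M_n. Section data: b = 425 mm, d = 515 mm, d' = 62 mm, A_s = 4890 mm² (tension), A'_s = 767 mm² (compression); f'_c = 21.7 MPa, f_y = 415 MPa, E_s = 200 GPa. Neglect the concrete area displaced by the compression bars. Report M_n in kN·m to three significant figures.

Assume both tension and compression steel yield.
Net tension couple steel: A_s − A'_s = 4123 mm².
a = (A_s − A'_s) f_y / (0.85 f'_c b) = 1711045/(0.85 × 21.7 × 425) = 218.27 mm.
c = a/β₁ = 218.27/0.85 = 256.79 mm; ε'_s = 0.003(c − d')/c = 0.0023 ≥ f_y/E_s = 0.0021, so compression steel does yield.
M_n = (A_s − A'_s) f_y (d − a/2) + A'_s f_y (d − d') = [1711045 × (515 − 109.135) + 318305 × (515 − 62)] × 10⁻⁶ = 694.45 + 144.19 = 838.64 kN·m.

M_n ≈ 839 kN·m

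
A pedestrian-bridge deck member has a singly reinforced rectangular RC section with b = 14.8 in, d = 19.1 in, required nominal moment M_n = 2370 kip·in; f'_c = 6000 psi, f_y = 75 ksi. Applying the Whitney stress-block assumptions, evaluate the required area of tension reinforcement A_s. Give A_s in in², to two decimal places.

From M_n = 0.85 f'_c a b (d − a/2):
a = d − √(d² − 2M_n/(0.85 f'_c b)) = 19.1 − √(19.1² − 2 × 2370/(0.85 × 6 × 14.8)) = 1.722 in.
A_s = 0.85 f'_c a b / f_y = 0.85 × 6 × 1.722 × 14.8 / 75 = 1.733 in².

A_s ≈ 1.73 in²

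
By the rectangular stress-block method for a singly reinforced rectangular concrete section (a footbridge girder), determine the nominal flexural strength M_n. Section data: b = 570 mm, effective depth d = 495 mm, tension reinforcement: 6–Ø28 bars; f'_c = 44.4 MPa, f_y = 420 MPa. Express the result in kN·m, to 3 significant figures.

M_n ≈ 712 kN·m

A_s = 6 × 616 = 3696 mm².
T = A_s f_y = 3696 × 420 = 1552320 N = 1552.32 kN.
From C = T: a = T/(0.85 f'_c b) = 1552320/(0.85 × 44.4 × 570) = 72.16 mm.
M_n = T(d − a/2) = 1552.32 kN × (495 − 36.08) mm = 712.39 kN·m.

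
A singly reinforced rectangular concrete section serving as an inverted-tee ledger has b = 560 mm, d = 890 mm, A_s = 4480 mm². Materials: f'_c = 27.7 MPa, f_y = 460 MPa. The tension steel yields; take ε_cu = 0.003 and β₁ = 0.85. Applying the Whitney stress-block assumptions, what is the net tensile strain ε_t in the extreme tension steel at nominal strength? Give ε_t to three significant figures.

a = A_s f_y/(0.85 f'_c b) = 156.30 mm.
β₁ = 0.85, so c = a/β₁ = 156.30/0.85 = 183.88 mm.
From the linear strain diagram with ε_cu = 0.003: ε_t = 0.003 (d − c)/c = 0.003 × (890 − 183.88)/183.88 = 0.0115.
Since ε_t ≥ 0.005, the section is tension-controlled.

ε_t ≈ 0.0115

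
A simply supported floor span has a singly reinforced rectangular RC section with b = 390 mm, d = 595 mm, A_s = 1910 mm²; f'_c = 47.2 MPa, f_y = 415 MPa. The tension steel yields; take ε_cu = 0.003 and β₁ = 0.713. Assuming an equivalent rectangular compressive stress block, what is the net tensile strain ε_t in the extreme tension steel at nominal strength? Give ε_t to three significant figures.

ε_t ≈ 0.0221

a = A_s f_y/(0.85 f'_c b) = 50.66 mm.
β₁ = 0.713, so c = a/β₁ = 50.66/0.713 = 71.05 mm.
From the linear strain diagram with ε_cu = 0.003: ε_t = 0.003 (d − c)/c = 0.003 × (595 − 71.05)/71.05 = 0.0221.
Since ε_t ≥ 0.005, the section is tension-controlled.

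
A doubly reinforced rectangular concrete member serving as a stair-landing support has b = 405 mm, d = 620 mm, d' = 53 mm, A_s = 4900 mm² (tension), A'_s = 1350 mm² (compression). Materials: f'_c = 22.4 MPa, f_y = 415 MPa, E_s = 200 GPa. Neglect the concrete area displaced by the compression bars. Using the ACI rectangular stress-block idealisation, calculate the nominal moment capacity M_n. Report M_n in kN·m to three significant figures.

Assume both tension and compression steel yield.
Net tension couple steel: A_s − A'_s = 3550 mm².
a = (A_s − A'_s) f_y / (0.85 f'_c b) = 1473250/(0.85 × 22.4 × 405) = 191.05 mm.
c = a/β₁ = 191.05/0.85 = 224.76 mm; ε'_s = 0.003(c − d')/c = 0.0023 ≥ f_y/E_s = 0.0021, so compression steel does yield.
M_n = (A_s − A'_s) f_y (d − a/2) + A'_s f_y (d − d') = [1473250 × (620 − 95.525) + 560250 × (620 − 53)] × 10⁻⁶ = 772.68 + 317.66 = 1090.34 kN·m.

M_n ≈ 1090 kN·m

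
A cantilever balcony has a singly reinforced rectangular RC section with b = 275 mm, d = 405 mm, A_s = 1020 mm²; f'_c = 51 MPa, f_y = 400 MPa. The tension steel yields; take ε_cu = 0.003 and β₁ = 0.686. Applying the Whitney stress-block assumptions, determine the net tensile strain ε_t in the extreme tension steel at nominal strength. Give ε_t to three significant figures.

ε_t ≈ 0.0214

a = A_s f_y/(0.85 f'_c b) = 34.22 mm.
β₁ = 0.686, so c = a/β₁ = 34.22/0.686 = 49.88 mm.
From the linear strain diagram with ε_cu = 0.003: ε_t = 0.003 (d − c)/c = 0.003 × (405 − 49.88)/49.88 = 0.0214.
Since ε_t ≥ 0.005, the section is tension-controlled.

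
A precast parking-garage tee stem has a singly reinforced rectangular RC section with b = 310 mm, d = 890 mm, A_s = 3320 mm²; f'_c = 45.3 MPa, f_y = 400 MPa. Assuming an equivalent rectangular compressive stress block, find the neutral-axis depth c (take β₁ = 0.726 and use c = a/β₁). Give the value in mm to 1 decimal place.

c ≈ 153.2 mm

T = A_s f_y = 3320 × 400 = 1328000 N = 1328 kN.
Setting C = 0.85 f'_c a b equal to T: a = 1328000/(0.85 × 45.3 × 310) = 111.255 mm.
With β₁ = 0.726, c = a/β₁ = 111.255/0.726 = 153.2 mm.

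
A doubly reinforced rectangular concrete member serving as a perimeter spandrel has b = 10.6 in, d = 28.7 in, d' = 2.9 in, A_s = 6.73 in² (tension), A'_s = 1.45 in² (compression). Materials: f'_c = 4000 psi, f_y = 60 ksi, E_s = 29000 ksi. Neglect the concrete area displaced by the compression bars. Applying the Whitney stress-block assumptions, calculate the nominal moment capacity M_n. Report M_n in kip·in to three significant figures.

Assume both steels yield.
a = (A_s − A'_s) f_y/(0.85 f'_c b) = (6.73 − 1.45) × 60/(0.85 × 4 × 10.6) = 8.790 in.
c = a/β₁ = 8.790/0.85 = 10.341 in; ε'_s = 0.003(c − d')/c = 0.0022 ≥ ε_y = 0.0021, so the compression steel yields.
M_n = (A_s − A'_s) f_y (d − a/2) + A'_s f_y (d − d') = 316.8 × (28.7 − 4.395) + 87 × (28.7 − 2.9) = 7699.8 + 2244.6 = 9944.4 kip·in.

M_n ≈ 9940 kip·in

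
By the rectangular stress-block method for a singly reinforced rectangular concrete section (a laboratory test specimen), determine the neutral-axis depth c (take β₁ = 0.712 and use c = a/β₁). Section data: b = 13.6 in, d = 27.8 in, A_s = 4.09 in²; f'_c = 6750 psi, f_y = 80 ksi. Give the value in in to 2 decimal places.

c ≈ 5.89 in

T = A_s f_y = 4.09 × 80 = 327.2 kips.
a = T/(0.85 f'_c b) = 327.2/(0.85 × 6.75 × 13.6) = 4.1933 in.
With β₁ = 0.712, c = a/β₁ = 4.1933/0.712 = 5.89 in.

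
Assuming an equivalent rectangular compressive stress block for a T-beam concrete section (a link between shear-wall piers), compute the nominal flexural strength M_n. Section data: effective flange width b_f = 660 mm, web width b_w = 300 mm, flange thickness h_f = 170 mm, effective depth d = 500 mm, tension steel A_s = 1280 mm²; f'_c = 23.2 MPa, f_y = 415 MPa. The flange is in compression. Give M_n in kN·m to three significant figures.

Tension: T = A_s f_y = 1280 × 415 = 531200 N.
Try a within the flange: a = T/(0.85 f'_c b_f) = 531200/(0.85 × 23.2 × 660) = 40.81 mm.
Since a = 40.81 ≤ h_f = 170 mm, the stress block lies entirely in the flange; analyse as a rectangular beam of width b_f.
M_n = T(d − a/2) = 531200 × (500 − 20.405) = 254.76 × 10⁶ N·mm.
M_n = 254.76 kN·m.

M_n ≈ 255 kN·m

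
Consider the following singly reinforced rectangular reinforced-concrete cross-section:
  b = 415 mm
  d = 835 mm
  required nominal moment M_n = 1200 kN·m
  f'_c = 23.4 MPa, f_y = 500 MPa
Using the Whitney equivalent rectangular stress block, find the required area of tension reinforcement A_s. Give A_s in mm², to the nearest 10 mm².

With M_n = 0.85 f'_c a b (d − a/2), solve the quadratic for a:
a = d − √(d² − 2M_n/(0.85 f'_c b)) = 835 − √(835² − 2 × 1200×10⁶/(0.85 × 23.4 × 415)) = 197.45 mm.
A_s = 0.85 f'_c a b / f_y = 0.85 × 23.4 × 197.45 × 415 / 500 = 3259.6 mm².

A_s ≈ 3260 mm²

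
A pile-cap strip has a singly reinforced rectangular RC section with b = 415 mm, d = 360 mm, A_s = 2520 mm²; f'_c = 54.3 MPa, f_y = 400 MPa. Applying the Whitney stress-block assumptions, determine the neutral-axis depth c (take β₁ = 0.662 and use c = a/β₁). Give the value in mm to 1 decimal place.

T = A_s f_y = 2520 × 400 = 1008000 N = 1008 kN.
Setting C = 0.85 f'_c a b equal to T: a = 1008000/(0.85 × 54.3 × 415) = 52.625 mm.
With β₁ = 0.662, c = a/β₁ = 52.625/0.662 = 79.5 mm.

c ≈ 79.5 mm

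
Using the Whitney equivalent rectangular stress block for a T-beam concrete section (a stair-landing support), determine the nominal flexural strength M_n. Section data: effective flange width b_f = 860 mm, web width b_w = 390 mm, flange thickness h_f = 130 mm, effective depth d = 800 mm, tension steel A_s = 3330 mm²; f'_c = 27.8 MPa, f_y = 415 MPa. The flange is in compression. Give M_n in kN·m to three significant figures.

Tension: T = A_s f_y = 3330 × 415 = 1381950 N.
Try a within the flange: a = T/(0.85 f'_c b_f) = 1381950/(0.85 × 27.8 × 860) = 68.00 mm.
Since a = 68.00 ≤ h_f = 130 mm, the stress block lies entirely in the flange; analyse as a rectangular beam of width b_f.
M_n = T(d − a/2) = 1381950 × (800 − 34) = 1058.57 × 10⁶ N·mm.
M_n = 1058.57 kN·m.

M_n ≈ 1060 kN·m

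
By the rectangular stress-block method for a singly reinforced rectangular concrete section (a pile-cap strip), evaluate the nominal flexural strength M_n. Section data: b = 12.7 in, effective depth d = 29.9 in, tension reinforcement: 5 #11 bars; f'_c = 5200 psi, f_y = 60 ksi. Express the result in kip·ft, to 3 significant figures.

A_s = 5 × 1.56 = 7.8 in².
T = A_s f_y = 7.8 × 60 = 468 kips.
a = T/(0.85 f'_c b) = 468/(0.85 × 5.2 × 12.7) = 8.337 in.
M_n = T(d − a/2) = 468 × (29.9 − 4.1685) = 12042.3 kip·in = 12042.3/12 = 1003.53 kip·ft.

M_n ≈ 1000 kip·ft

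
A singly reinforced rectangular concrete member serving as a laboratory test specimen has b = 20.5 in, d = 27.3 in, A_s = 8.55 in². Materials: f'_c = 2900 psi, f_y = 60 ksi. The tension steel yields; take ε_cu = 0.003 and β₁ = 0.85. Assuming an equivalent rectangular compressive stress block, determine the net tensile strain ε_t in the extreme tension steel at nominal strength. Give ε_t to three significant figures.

a = A_s f_y/(0.85 f'_c b) = 10.152 in.
β₁ = 0.85, so c = a/β₁ = 10.152/0.85 = 11.944 in.
From the linear strain diagram with ε_cu = 0.003: ε_t = 0.003 (d − c)/c = 0.003 × (27.3 − 11.944)/11.944 = 0.00386.
ε_t < 0.004 — the section is over-reinforced for flexure under ACI limits.

ε_t ≈ 0.00386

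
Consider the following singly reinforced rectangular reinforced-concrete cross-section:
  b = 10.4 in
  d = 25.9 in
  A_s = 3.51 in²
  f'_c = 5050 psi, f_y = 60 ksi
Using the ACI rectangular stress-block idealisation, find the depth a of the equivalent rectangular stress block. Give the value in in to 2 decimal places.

T = A_s f_y = 3.51 × 60 = 210.6 kips.
a = T/(0.85 f'_c b) = 210.6/(0.85 × 5.05 × 10.4) = 4.72 in.

a ≈ 4.72 in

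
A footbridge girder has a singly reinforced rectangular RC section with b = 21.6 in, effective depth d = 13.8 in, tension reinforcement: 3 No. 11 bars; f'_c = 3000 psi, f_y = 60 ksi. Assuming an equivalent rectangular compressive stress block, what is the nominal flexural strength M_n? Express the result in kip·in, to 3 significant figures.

M_n ≈ 3160 kip·in

A_s = 3 × 1.56 = 4.68 in².
T = A_s f_y = 4.68 × 60 = 280.8 kips.
a = T/(0.85 f'_c b) = 280.8/(0.85 × 3 × 21.6) = 5.098 in.
M_n = T(d − a/2) = 280.8 × (13.8 − 2.549) = 3159.3 kip·in.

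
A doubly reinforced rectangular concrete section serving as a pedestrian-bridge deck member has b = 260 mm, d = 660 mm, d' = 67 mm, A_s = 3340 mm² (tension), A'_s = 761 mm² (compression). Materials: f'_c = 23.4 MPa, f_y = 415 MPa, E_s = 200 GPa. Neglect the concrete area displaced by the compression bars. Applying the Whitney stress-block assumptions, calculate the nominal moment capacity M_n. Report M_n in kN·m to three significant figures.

Assume both tension and compression steel yield.
Net tension couple steel: A_s − A'_s = 2579 mm².
a = (A_s − A'_s) f_y / (0.85 f'_c b) = 1070285/(0.85 × 23.4 × 260) = 206.96 mm.
c = a/β₁ = 206.96/0.85 = 243.48 mm; ε'_s = 0.003(c − d')/c = 0.0022 ≥ f_y/E_s = 0.0021, so compression steel does yield.
M_n = (A_s − A'_s) f_y (d − a/2) + A'_s f_y (d − d') = [1070285 × (660 − 103.48) + 315815 × (660 − 67)] × 10⁻⁶ = 595.64 + 187.28 = 782.92 kN·m.

M_n ≈ 783 kN·m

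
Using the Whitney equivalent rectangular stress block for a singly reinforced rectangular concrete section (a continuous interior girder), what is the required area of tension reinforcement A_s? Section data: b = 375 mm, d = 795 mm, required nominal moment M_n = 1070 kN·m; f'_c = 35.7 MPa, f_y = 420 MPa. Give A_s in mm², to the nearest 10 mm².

A_s ≈ 3490 mm²

With M_n = 0.85 f'_c a b (d − a/2), solve the quadratic for a:
a = d − √(d² − 2M_n/(0.85 f'_c b)) = 795 − √(795² − 2 × 1070×10⁶/(0.85 × 35.7 × 375)) = 128.69 mm.
A_s = 0.85 f'_c a b / f_y = 0.85 × 35.7 × 128.69 × 375 / 420 = 3486.7 mm².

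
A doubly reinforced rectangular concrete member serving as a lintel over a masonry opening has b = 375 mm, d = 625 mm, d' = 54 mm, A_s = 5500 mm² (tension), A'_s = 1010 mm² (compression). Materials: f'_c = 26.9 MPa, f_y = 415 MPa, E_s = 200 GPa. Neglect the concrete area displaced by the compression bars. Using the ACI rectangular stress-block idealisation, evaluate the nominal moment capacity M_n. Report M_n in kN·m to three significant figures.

M_n ≈ 1200 kN·m

Assume both tension and compression steel yield.
Net tension couple steel: A_s − A'_s = 4490 mm².
a = (A_s − A'_s) f_y / (0.85 f'_c b) = 1863350/(0.85 × 26.9 × 375) = 217.32 mm.
c = a/β₁ = 217.32/0.85 = 255.67 mm; ε'_s = 0.003(c − d')/c = 0.0024 ≥ f_y/E_s = 0.0021, so compression steel does yield.
M_n = (A_s − A'_s) f_y (d − a/2) + A'_s f_y (d − d') = [1863350 × (625 − 108.66) + 419150 × (625 − 54)] × 10⁻⁶ = 962.12 + 239.33 = 1201.45 kN·m.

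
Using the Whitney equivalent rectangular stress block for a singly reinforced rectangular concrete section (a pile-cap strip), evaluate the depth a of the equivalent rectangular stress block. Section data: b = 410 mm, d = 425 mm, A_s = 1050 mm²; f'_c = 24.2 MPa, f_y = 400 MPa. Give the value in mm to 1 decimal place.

T = A_s f_y = 1050 × 400 = 420000 N = 420 kN.
Setting C = 0.85 f'_c a b equal to T: a = 420000/(0.85 × 24.2 × 410) = 49.8 mm.

a ≈ 49.8 mm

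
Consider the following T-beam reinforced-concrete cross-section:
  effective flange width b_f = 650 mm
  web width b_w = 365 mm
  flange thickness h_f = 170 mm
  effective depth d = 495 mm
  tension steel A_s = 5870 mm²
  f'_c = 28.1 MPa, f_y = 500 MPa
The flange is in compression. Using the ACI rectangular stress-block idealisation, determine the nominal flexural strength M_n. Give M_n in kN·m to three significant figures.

M_n ≈ 1170 kN·m

Tension: T = A_s f_y = 5870 × 500 = 2935000 N.
Try a within the flange: a = T/(0.85 f'_c b_f) = 2935000/(0.85 × 28.1 × 650) = 189.05 mm.
a = 189.05 > h_f = 170 mm: the block extends into the web. Split into flange-overhang and web parts.
C_f = 0.85 f'_c (b_f − b_w) h_f = 0.85 × 28.1 × (650 − 365) × 170 = 1157228 N.
Remaining web compression depth: a_w = (T − C_f)/(0.85 f'_c b_w) = (2935000 − 1157228)/(0.85 × 28.1 × 365) = 203.92 mm.
M_n = C_f(d − h_f/2) + (T − C_f)(d − a_w/2) = 1157228 × (495 − 85) + 1777772 × (495 − 101.96) = 474.46 + 698.74 = 1173.20 × 10⁶ N·mm.
M_n = 1173.20 kN·m.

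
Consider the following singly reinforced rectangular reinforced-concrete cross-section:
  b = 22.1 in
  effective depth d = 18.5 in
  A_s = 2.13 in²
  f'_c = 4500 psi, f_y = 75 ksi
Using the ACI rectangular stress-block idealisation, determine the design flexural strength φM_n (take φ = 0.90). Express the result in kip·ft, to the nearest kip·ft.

T = A_s f_y = 2.13 × 75 = 159.75 kips.
a = T/(0.85 f'_c b) = 159.75/(0.85 × 4.5 × 22.1) = 1.890 in.
M_n = T(d − a/2) = 159.75 × (18.5 − 0.945) = 2804.4 kip·in = 2804.4/12 = 233.70 kip·ft.
φM_n = 0.90 × 233.70 = 210.33 kip·ft.

φM_n ≈ 210 kip·ft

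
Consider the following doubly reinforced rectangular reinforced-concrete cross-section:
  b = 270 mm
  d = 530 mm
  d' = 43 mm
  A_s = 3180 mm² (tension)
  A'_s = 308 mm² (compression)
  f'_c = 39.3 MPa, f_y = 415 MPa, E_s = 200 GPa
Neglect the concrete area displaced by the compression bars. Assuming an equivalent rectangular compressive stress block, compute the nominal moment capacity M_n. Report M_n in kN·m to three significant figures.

Assume both tension and compression steel yield.
Net tension couple steel: A_s − A'_s = 2872 mm².
a = (A_s − A'_s) f_y / (0.85 f'_c b) = 1191880/(0.85 × 39.3 × 270) = 132.15 mm.
c = a/β₁ = 132.15/0.769 = 171.85 mm; ε'_s = 0.003(c − d')/c = 0.0022 ≥ f_y/E_s = 0.0021, so compression steel does yield.
M_n = (A_s − A'_s) f_y (d − a/2) + A'_s f_y (d − d') = [1191880 × (530 − 66.075) + 127820 × (530 − 43)] × 10⁻⁶ = 552.94 + 62.25 = 615.19 kN·m.

M_n ≈ 615 kN·m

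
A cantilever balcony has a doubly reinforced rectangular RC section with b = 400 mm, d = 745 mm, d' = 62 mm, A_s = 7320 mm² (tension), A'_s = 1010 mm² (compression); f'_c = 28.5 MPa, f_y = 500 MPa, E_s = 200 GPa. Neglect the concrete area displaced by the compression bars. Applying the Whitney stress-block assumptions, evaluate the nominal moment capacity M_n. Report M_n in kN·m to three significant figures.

Assume both tension and compression steel yield.
Net tension couple steel: A_s − A'_s = 6310 mm².
a = (A_s − A'_s) f_y / (0.85 f'_c b) = 3155000/(0.85 × 28.5 × 400) = 325.59 mm.
c = a/β₁ = 325.59/0.846 = 384.86 mm; ε'_s = 0.003(c − d')/c = 0.0025 ≥ f_y/E_s = 0.0025, so compression steel does yield.
M_n = (A_s − A'_s) f_y (d − a/2) + A'_s f_y (d − d') = [3155000 × (745 − 162.795) + 505000 × (745 − 62)] × 10⁻⁶ = 1836.86 + 344.92 = 2181.78 kN·m.

M_n ≈ 2180 kN·m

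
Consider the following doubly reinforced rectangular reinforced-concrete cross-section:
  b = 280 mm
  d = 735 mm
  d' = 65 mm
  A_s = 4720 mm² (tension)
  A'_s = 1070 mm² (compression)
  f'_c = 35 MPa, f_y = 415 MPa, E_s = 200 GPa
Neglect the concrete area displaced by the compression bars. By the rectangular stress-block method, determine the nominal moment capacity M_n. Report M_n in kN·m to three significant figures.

M_n ≈ 1270 kN·m

Assume both tension and compression steel yield.
Net tension couple steel: A_s − A'_s = 3650 mm².
a = (A_s − A'_s) f_y / (0.85 f'_c b) = 1514750/(0.85 × 35 × 280) = 181.84 mm.
c = a/β₁ = 181.84/0.8 = 227.30 mm; ε'_s = 0.003(c − d')/c = 0.0021 ≥ f_y/E_s = 0.0021, so compression steel does yield.
M_n = (A_s − A'_s) f_y (d − a/2) + A'_s f_y (d − d') = [1514750 × (735 − 90.92) + 444050 × (735 − 65)] × 10⁻⁶ = 975.62 + 297.51 = 1273.13 kN·m.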